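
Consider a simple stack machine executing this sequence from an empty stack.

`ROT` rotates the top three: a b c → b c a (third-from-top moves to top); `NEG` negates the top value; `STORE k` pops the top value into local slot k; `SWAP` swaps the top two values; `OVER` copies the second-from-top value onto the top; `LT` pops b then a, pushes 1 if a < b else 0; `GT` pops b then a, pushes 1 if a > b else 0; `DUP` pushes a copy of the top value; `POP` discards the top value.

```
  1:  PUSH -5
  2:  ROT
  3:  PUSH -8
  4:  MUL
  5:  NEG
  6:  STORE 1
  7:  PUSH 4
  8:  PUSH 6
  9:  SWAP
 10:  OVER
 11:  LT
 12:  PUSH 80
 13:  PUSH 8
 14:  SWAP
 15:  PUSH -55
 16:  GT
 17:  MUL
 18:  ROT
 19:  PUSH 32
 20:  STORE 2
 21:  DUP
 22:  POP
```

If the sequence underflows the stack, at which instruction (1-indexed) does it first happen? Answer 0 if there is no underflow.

2

PUSH -5 -> -5
ROT  — needs 3 operands, stack has 1 → underflow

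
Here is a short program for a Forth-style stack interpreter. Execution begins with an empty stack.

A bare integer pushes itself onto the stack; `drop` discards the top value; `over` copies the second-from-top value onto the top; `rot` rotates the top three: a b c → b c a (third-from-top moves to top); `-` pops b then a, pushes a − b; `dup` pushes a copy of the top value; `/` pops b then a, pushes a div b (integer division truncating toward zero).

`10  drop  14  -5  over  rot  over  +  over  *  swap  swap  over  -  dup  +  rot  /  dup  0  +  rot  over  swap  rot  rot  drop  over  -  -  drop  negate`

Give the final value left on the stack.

10      [10]
drop    []
14      [14]
-5      [14, -5]
over    [14, -5, 14]
rot     [-5, 14, 14]
over    [-5, 14, 14, 14]
+       [-5, 14, 28]
over    [-5, 14, 28, 14]
*       [-5, 14, 392]
swap    [-5, 392, 14]
swap    [-5, 14, 392]
over    [-5, 14, 392, 14]
-       [-5, 14, 378]
dup     [-5, 14, 378, 378]
+       [-5, 14, 756]
rot     [14, 756, -5]
/       [14, -151]
dup     [14, -151, -151]
0       [14, -151, -151, 0]
+       [14, -151, -151]
rot     [-151, -151, 14]
over    [-151, -151, 14, -151]
swap    [-151, -151, -151, 14]
rot     [-151, -151, 14, -151]
rot     [-151, 14, -151, -151]
drop    [-151, 14, -151]
over    [-151, 14, -151, 14]
-       [-151, 14, -165]
-       [-151, 179]
drop    [-151]
negate  [151]

151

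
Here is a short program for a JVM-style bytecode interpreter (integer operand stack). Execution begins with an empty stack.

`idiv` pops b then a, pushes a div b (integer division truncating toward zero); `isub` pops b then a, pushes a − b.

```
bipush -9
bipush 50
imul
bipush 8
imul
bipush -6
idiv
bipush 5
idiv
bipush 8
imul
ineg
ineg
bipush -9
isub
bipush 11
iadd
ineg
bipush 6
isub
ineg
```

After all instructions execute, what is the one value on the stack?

bipush -9 -> [-9]
bipush 50 -> [-9, 50]
imul      -> [-450]
bipush 8  -> [-450, 8]
imul      -> [-3600]
bipush -6 -> [-3600, -6]
idiv      -> [600]
bipush 5  -> [600, 5]
idiv      -> [120]
bipush 8  -> [120, 8]
imul      -> [960]
ineg      -> [-960]
ineg      -> [960]
bipush -9 -> [960, -9]
isub      -> [969]
bipush 11 -> [969, 11]
iadd      -> [980]
ineg      -> [-980]
bipush 6  -> [-980, 6]
isub      -> [-986]
ineg      -> [986]

986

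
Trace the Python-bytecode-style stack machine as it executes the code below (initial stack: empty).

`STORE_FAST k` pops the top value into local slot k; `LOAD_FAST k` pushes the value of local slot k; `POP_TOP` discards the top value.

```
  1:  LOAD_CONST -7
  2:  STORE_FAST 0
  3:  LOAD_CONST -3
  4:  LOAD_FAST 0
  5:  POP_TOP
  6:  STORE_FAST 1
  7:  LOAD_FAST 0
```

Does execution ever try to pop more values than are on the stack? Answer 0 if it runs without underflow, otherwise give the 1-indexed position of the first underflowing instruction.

LOAD_CONST -7 : [-7]
STORE_FAST 0  : []
LOAD_CONST -3 : [-3]
LOAD_FAST 0   : [-3, -7]
POP_TOP       : [-3]
STORE_FAST 1  : []
LOAD_FAST 0   : [-7]

0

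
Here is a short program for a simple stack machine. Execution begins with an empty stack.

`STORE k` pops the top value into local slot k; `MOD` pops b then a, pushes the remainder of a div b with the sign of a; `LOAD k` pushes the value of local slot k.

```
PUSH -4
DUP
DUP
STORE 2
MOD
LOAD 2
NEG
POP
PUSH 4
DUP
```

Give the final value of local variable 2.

-4

PUSH -4 → -4
DUP     → -4 -4
DUP     → -4 -4 -4
STORE 2 → -4 -4
MOD     → 0
LOAD 2  → 0 -4
NEG     → 0 4
POP     → 0
PUSH 4  → 0 4
DUP     → 0 4 4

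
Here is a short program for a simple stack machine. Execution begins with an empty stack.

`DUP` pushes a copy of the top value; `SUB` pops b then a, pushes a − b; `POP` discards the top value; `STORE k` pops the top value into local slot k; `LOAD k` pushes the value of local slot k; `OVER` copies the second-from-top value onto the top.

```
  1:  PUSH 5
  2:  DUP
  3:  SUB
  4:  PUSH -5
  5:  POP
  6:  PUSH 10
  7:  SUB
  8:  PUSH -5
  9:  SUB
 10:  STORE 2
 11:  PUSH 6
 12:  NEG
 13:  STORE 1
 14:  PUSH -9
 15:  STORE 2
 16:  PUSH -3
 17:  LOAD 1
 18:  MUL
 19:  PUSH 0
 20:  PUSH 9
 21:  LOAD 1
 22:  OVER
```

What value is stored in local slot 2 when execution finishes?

PUSH 5  → [5]
DUP     → [5, 5]
SUB     → [0]
PUSH -5 → [0, -5]
POP     → [0]
PUSH 10 → [0, 10]
SUB     → [-10]
PUSH -5 → [-10, -5]
SUB     → [-5]
STORE 2 → []
PUSH 6  → [6]
NEG     → [-6]
STORE 1 → []
PUSH -9 → [-9]
STORE 2 → []
PUSH -3 → [-3]
LOAD 1  → [-3, -6]
MUL     → [18]
PUSH 0  → [18, 0]
PUSH 9  → [18, 0, 9]
LOAD 1  → [18, 0, 9, -6]
OVER    → [18, 0, 9, -6, 9]

-9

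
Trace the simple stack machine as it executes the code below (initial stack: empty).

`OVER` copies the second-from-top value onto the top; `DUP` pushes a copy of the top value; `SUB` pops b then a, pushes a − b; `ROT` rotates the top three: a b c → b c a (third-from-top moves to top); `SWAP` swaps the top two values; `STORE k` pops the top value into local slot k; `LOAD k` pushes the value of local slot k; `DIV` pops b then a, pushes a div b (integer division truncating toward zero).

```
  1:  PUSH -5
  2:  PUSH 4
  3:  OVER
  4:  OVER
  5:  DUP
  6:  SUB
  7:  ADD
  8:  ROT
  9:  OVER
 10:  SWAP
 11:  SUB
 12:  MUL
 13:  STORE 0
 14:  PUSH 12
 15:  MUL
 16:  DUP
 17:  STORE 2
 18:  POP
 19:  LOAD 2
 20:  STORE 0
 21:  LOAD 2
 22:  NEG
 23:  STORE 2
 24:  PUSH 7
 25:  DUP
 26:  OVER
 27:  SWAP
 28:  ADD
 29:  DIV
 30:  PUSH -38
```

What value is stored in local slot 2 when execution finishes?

PUSH -5   -5
PUSH 4    -5 4
OVER      -5 4 -5
OVER      -5 4 -5 4
DUP       -5 4 -5 4 4
SUB       -5 4 -5 0
ADD       -5 4 -5
ROT       4 -5 -5
OVER      4 -5 -5 -5
SWAP      4 -5 -5 -5
SUB       4 -5 0
MUL       4 0
STORE 0   4
PUSH 12   4 12
MUL       48
DUP       48 48
STORE 2   48
POP       (empty)
LOAD 2    48
STORE 0   (empty)
LOAD 2    48
NEG       -48
STORE 2   (empty)
PUSH 7    7
DUP       7 7
OVER      7 7 7
SWAP      7 7 7
ADD       7 14
DIV       0
PUSH -38  0 -38

-48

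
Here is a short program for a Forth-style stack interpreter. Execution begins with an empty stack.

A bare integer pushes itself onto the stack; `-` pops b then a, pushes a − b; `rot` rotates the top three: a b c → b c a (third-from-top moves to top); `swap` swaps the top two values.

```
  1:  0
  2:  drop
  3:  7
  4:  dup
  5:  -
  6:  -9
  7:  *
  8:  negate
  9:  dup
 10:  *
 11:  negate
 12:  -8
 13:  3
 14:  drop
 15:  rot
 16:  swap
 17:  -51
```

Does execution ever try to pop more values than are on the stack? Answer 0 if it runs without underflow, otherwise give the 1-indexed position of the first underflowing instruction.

15

0      → 0
drop   → (empty)
7      → 7
dup    → 7 7
-      → 0
-9     → 0 -9
*      → 0
negate → 0
dup    → 0 0
*      → 0
negate → 0
-8     → 0 -8
3      → 0 -8 3
drop   → 0 -8
rot  — needs 3 operands, stack has 2 → underflow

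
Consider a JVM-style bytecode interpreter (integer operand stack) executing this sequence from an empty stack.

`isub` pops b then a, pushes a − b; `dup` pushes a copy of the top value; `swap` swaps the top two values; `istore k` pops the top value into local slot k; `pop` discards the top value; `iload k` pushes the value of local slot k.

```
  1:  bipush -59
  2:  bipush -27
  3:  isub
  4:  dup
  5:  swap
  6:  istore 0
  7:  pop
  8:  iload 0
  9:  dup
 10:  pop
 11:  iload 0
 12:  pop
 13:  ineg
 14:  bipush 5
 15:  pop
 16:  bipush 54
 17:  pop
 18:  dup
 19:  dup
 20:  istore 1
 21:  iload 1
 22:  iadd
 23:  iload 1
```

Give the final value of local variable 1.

bipush -59 → [-59]
bipush -27 → [-59, -27]
isub       → [-32]
dup        → [-32, -32]
swap       → [-32, -32]
istore 0   → [-32]
pop        → []
iload 0    → [-32]
dup        → [-32, -32]
pop        → [-32]
iload 0    → [-32, -32]
pop        → [-32]
ineg       → [32]
bipush 5   → [32, 5]
pop        → [32]
bipush 54  → [32, 54]
pop        → [32]
dup        → [32, 32]
dup        → [32, 32, 32]
istore 1   → [32, 32]
iload 1    → [32, 32, 32]
iadd       → [32, 64]
iload 1    → [32, 64, 32]

32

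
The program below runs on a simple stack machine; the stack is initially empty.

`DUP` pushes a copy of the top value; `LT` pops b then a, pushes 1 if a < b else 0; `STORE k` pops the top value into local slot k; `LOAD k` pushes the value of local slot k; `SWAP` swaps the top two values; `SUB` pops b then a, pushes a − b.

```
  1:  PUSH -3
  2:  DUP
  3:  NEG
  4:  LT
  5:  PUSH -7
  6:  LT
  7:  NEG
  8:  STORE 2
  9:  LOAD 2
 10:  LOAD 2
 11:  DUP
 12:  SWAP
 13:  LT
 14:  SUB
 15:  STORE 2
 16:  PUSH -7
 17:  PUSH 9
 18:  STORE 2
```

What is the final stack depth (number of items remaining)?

PUSH -3 → -3
DUP     → -3 -3
NEG     → -3 3
LT      → 1
PUSH -7 → 1 -7
LT      → 0
NEG     → 0
STORE 2 → (empty)
LOAD 2  → 0
LOAD 2  → 0 0
DUP     → 0 0 0
SWAP    → 0 0 0
LT      → 0 0
SUB     → 0
STORE 2 → (empty)
PUSH -7 → -7
PUSH 9  → -7 9
STORE 2 → -7

1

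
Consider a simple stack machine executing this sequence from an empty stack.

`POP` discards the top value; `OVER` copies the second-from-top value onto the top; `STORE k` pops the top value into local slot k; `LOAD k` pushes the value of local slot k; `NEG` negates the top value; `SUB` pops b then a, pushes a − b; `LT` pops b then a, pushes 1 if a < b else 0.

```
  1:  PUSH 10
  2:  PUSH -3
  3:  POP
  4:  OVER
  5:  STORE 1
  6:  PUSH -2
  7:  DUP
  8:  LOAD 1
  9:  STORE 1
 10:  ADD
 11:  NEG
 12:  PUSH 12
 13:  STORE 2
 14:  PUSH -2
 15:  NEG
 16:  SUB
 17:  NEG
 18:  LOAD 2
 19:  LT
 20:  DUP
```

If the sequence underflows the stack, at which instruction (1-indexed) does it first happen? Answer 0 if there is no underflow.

4

PUSH 10  [10]
PUSH -3  [10, -3]
POP      [10]
OVER  — needs 2 operands, stack has 1 → underflow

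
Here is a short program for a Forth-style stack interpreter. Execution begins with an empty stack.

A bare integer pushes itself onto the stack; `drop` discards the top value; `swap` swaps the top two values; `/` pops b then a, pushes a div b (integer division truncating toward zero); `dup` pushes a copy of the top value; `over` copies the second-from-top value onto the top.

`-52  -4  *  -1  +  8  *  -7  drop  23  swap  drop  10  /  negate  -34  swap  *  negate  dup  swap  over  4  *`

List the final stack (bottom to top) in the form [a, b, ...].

-52    : [-52]
-4     : [-52, -4]
*      : [208]
-1     : [208, -1]
+      : [207]
8      : [207, 8]
*      : [1656]
-7     : [1656, -7]
drop   : [1656]
23     : [1656, 23]
swap   : [23, 1656]
drop   : [23]
10     : [23, 10]
/      : [2]
negate : [-2]
-34    : [-2, -34]
swap   : [-34, -2]
*      : [68]
negate : [-68]
dup    : [-68, -68]
swap   : [-68, -68]
over   : [-68, -68, -68]
4      : [-68, -68, -68, 4]
*      : [-68, -68, -272]

[-68, -68, -272]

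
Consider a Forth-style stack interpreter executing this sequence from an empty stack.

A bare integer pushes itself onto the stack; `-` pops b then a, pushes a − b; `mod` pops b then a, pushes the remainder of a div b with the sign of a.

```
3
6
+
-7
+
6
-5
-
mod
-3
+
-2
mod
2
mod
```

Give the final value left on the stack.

3   → [3]
6   → [3, 6]
+   → [9]
-7  → [9, -7]
+   → [2]
6   → [2, 6]
-5  → [2, 6, -5]
-   → [2, 11]
mod → [2]
-3  → [2, -3]
+   → [-1]
-2  → [-1, -2]
mod → [-1]
2   → [-1, 2]
mod → [-1]

-1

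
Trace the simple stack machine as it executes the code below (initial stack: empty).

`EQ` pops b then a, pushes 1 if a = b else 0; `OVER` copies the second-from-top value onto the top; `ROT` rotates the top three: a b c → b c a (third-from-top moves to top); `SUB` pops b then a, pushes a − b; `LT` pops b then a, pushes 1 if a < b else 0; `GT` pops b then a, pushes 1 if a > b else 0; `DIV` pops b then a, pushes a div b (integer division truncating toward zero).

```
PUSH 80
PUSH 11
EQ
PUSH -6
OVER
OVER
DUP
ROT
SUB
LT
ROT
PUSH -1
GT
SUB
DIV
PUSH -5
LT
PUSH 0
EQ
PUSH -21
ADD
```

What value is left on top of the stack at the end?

-20

PUSH 80  -> [80]
PUSH 11  -> [80, 11]
EQ       -> [0]
PUSH -6  -> [0, -6]
OVER     -> [0, -6, 0]
OVER     -> [0, -6, 0, -6]
DUP      -> [0, -6, 0, -6, -6]
ROT      -> [0, -6, -6, -6, 0]
SUB      -> [0, -6, -6, -6]
LT       -> [0, -6, 0]
ROT      -> [-6, 0, 0]
PUSH -1  -> [-6, 0, 0, -1]
GT       -> [-6, 0, 1]
SUB      -> [-6, -1]
DIV      -> [6]
PUSH -5  -> [6, -5]
LT       -> [0]
PUSH 0   -> [0, 0]
EQ       -> [1]
PUSH -21 -> [1, -21]
ADD      -> [-20]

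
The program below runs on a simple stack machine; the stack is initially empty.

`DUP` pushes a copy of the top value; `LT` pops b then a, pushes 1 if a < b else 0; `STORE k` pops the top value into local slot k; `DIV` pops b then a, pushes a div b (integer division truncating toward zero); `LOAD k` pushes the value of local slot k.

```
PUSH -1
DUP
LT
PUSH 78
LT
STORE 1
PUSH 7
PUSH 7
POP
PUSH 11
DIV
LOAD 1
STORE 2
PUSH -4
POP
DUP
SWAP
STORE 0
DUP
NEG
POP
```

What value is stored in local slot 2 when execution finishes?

PUSH -1 → [-1]
DUP     → [-1, -1]
LT      → [0]
PUSH 78 → [0, 78]
LT      → [1]
STORE 1 → []
PUSH 7  → [7]
PUSH 7  → [7, 7]
POP     → [7]
PUSH 11 → [7, 11]
DIV     → [0]
LOAD 1  → [0, 1]
STORE 2 → [0]
PUSH -4 → [0, -4]
POP     → [0]
DUP     → [0, 0]
SWAP    → [0, 0]
STORE 0 → [0]
DUP     → [0, 0]
NEG     → [0, 0]
POP     → [0]

1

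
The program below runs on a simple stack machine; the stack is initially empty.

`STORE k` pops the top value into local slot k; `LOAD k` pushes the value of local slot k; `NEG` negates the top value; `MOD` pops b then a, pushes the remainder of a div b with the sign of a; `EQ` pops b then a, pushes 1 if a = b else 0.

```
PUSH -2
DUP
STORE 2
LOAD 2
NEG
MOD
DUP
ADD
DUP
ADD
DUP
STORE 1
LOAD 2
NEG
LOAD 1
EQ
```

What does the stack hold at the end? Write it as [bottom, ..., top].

[0, 0]

PUSH -2 → -2
DUP     → -2 -2
STORE 2 → -2
LOAD 2  → -2 -2
NEG     → -2 2
MOD     → 0
DUP     → 0 0
ADD     → 0
DUP     → 0 0
ADD     → 0
DUP     → 0 0
STORE 1 → 0
LOAD 2  → 0 -2
NEG     → 0 2
LOAD 1  → 0 2 0
EQ      → 0 0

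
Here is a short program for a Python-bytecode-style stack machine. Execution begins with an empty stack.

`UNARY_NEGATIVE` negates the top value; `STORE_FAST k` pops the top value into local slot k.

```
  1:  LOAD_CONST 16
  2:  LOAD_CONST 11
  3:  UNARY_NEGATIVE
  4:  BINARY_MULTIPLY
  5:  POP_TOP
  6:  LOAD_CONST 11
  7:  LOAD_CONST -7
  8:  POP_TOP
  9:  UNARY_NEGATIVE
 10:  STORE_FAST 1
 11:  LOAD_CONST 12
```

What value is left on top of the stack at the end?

LOAD_CONST 16   → 16
LOAD_CONST 11   → 16 11
UNARY_NEGATIVE  → 16 -11
BINARY_MULTIPLY → -176
POP_TOP         → (empty)
LOAD_CONST 11   → 11
LOAD_CONST -7   → 11 -7
POP_TOP         → 11
UNARY_NEGATIVE  → -11
STORE_FAST 1    → (empty)
LOAD_CONST 12   → 12

12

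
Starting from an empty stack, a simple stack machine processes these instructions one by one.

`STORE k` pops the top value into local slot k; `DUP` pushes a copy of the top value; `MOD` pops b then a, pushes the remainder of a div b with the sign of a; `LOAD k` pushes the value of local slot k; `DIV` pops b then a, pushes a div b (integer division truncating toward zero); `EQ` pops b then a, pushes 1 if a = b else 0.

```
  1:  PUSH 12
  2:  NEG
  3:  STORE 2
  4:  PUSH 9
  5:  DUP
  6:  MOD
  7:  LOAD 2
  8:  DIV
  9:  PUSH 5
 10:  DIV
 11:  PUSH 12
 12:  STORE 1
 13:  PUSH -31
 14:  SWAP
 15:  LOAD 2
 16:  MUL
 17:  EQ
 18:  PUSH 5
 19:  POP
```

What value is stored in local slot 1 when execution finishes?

12

PUSH 12   12
NEG       -12
STORE 2   (empty)
PUSH 9    9
DUP       9 9
MOD       0
LOAD 2    0 -12
DIV       0
PUSH 5    0 5
DIV       0
PUSH 12   0 12
STORE 1   0
PUSH -31  0 -31
SWAP      -31 0
LOAD 2    -31 0 -12
MUL       -31 0
EQ        0
PUSH 5    0 5
POP       0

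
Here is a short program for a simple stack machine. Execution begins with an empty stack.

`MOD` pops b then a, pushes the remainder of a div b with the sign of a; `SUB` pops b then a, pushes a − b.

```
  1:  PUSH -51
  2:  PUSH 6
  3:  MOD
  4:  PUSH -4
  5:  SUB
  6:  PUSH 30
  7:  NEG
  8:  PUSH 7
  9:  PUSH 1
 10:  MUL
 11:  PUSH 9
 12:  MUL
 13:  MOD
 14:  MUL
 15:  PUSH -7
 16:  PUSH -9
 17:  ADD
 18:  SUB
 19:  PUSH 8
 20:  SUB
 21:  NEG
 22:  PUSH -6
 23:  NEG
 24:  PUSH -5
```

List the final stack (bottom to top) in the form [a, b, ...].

PUSH -51 -> -51
PUSH 6   -> -51 6
MOD      -> -3
PUSH -4  -> -3 -4
SUB      -> 1
PUSH 30  -> 1 30
NEG      -> 1 -30
PUSH 7   -> 1 -30 7
PUSH 1   -> 1 -30 7 1
MUL      -> 1 -30 7
PUSH 9   -> 1 -30 7 9
MUL      -> 1 -30 63
MOD      -> 1 -30
MUL      -> -30
PUSH -7  -> -30 -7
PUSH -9  -> -30 -7 -9
ADD      -> -30 -16
SUB      -> -14
PUSH 8   -> -14 8
SUB      -> -22
NEG      -> 22
PUSH -6  -> 22 -6
NEG      -> 22 6
PUSH -5  -> 22 6 -5

[22, 6, -5]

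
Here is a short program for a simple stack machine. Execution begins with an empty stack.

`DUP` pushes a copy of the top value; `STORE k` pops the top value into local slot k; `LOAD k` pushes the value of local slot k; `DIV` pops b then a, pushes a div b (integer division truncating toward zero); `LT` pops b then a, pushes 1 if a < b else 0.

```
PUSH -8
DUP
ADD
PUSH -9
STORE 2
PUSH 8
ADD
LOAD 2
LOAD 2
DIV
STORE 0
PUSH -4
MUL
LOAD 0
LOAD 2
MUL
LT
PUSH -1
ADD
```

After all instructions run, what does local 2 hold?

PUSH -8 → [-8]
DUP     → [-8, -8]
ADD     → [-16]
PUSH -9 → [-16, -9]
STORE 2 → [-16]
PUSH 8  → [-16, 8]
ADD     → [-8]
LOAD 2  → [-8, -9]
LOAD 2  → [-8, -9, -9]
DIV     → [-8, 1]
STORE 0 → [-8]
PUSH -4 → [-8, -4]
MUL     → [32]
LOAD 0  → [32, 1]
LOAD 2  → [32, 1, -9]
MUL     → [32, -9]
LT      → [0]
PUSH -1 → [0, -1]
ADD     → [-1]

-9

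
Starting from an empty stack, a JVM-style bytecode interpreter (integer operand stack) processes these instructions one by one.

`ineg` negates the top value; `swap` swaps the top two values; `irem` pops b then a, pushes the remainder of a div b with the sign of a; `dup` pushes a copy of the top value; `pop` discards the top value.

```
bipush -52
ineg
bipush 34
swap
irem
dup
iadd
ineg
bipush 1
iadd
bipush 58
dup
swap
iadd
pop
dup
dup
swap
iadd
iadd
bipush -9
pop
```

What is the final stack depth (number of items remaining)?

bipush -52 → -52
ineg       → 52
bipush 34  → 52 34
swap       → 34 52
irem       → 34
dup        → 34 34
iadd       → 68
ineg       → -68
bipush 1   → -68 1
iadd       → -67
bipush 58  → -67 58
dup        → -67 58 58
swap       → -67 58 58
iadd       → -67 116
pop        → -67
dup        → -67 -67
dup        → -67 -67 -67
swap       → -67 -67 -67
iadd       → -67 -134
iadd       → -201
bipush -9  → -201 -9
pop        → -201

1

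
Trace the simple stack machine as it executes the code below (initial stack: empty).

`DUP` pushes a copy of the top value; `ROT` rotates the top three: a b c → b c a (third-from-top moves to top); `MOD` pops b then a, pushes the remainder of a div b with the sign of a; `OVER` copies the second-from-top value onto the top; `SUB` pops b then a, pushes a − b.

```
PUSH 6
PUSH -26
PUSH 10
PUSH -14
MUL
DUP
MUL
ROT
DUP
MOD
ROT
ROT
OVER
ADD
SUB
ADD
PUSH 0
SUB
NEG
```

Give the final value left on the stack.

PUSH 6   : 6
PUSH -26 : 6 -26
PUSH 10  : 6 -26 10
PUSH -14 : 6 -26 10 -14
MUL      : 6 -26 -140
DUP      : 6 -26 -140 -140
MUL      : 6 -26 19600
ROT      : -26 19600 6
DUP      : -26 19600 6 6
MOD      : -26 19600 0
ROT      : 19600 0 -26
ROT      : 0 -26 19600
OVER     : 0 -26 19600 -26
ADD      : 0 -26 19574
SUB      : 0 -19600
ADD      : -19600
PUSH 0   : -19600 0
SUB      : -19600
NEG      : 19600

19600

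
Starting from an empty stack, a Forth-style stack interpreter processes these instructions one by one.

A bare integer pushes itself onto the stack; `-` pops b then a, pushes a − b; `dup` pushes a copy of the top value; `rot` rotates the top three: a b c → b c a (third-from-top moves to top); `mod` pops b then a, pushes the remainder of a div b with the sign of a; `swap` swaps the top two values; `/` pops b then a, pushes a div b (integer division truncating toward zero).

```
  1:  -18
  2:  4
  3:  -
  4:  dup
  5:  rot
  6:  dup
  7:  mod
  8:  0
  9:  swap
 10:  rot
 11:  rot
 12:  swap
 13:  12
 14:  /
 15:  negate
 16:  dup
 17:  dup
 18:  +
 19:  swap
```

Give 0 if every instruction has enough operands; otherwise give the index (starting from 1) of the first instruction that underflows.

5

-18 → [-18]
4   → [-18, 4]
-   → [-22]
dup → [-22, -22]
rot  — needs 3 operands, stack has 2 → underflow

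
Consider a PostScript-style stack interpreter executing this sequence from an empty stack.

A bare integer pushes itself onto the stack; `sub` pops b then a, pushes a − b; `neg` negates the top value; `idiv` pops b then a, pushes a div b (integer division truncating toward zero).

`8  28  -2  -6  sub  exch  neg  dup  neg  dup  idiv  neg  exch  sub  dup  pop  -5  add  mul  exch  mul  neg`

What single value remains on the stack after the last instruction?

-704

8    → [8]
28   → [8, 28]
-2   → [8, 28, -2]
-6   → [8, 28, -2, -6]
sub  → [8, 28, 4]
exch → [8, 4, 28]
neg  → [8, 4, -28]
dup  → [8, 4, -28, -28]
neg  → [8, 4, -28, 28]
dup  → [8, 4, -28, 28, 28]
idiv → [8, 4, -28, 1]
neg  → [8, 4, -28, -1]
exch → [8, 4, -1, -28]
sub  → [8, 4, 27]
dup  → [8, 4, 27, 27]
pop  → [8, 4, 27]
-5   → [8, 4, 27, -5]
add  → [8, 4, 22]
mul  → [8, 88]
exch → [88, 8]
mul  → [704]
neg  → [-704]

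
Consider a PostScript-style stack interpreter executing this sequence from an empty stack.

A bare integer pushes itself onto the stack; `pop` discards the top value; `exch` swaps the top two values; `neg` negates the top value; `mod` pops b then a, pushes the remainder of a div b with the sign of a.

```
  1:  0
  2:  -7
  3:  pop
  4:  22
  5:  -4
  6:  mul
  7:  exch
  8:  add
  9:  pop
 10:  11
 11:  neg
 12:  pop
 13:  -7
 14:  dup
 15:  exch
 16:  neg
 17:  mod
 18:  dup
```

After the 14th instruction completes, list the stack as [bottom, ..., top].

0    -> [0]
-7   -> [0, -7]
pop  -> [0]
22   -> [0, 22]
-4   -> [0, 22, -4]
mul  -> [0, -88]
exch -> [-88, 0]
add  -> [-88]
pop  -> []
11   -> [11]
neg  -> [-11]
pop  -> []
-7   -> [-7]
dup  -> [-7, -7]

[-7, -7]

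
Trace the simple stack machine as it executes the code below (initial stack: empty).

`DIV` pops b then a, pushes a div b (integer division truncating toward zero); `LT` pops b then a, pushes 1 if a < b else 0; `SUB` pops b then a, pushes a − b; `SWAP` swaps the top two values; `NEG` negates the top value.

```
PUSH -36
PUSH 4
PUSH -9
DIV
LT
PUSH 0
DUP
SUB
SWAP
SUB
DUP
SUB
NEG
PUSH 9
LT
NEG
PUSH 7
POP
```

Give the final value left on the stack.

-1

PUSH -36 -> -36
PUSH 4   -> -36 4
PUSH -9  -> -36 4 -9
DIV      -> -36 0
LT       -> 1
PUSH 0   -> 1 0
DUP      -> 1 0 0
SUB      -> 1 0
SWAP     -> 0 1
SUB      -> -1
DUP      -> -1 -1
SUB      -> 0
NEG      -> 0
PUSH 9   -> 0 9
LT       -> 1
NEG      -> -1
PUSH 7   -> -1 7
POP      -> -1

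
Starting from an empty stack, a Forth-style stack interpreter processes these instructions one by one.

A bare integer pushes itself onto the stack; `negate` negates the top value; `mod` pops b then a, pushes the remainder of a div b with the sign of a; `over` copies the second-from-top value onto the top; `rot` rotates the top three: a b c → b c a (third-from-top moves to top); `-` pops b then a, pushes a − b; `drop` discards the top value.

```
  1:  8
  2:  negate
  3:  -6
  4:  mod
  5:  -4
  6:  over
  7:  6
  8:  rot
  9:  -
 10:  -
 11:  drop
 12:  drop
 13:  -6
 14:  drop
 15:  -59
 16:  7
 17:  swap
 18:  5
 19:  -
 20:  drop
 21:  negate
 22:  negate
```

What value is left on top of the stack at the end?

7

8       [8]
negate  [-8]
-6      [-8, -6]
mod     [-2]
-4      [-2, -4]
over    [-2, -4, -2]
6       [-2, -4, -2, 6]
rot     [-2, -2, 6, -4]
-       [-2, -2, 10]
-       [-2, -12]
drop    [-2]
drop    []
-6      [-6]
drop    []
-59     [-59]
7       [-59, 7]
swap    [7, -59]
5       [7, -59, 5]
-       [7, -64]
drop    [7]
negate  [-7]
negate  [7]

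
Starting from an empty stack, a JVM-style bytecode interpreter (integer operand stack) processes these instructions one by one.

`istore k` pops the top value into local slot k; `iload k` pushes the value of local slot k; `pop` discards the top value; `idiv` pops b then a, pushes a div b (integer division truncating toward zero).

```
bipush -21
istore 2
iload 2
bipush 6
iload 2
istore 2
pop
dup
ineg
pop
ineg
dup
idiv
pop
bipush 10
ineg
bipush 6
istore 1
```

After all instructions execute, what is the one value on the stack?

bipush -21 : [-21]
istore 2   : []
iload 2    : [-21]
bipush 6   : [-21, 6]
iload 2    : [-21, 6, -21]
istore 2   : [-21, 6]
pop        : [-21]
dup        : [-21, -21]
ineg       : [-21, 21]
pop        : [-21]
ineg       : [21]
dup        : [21, 21]
idiv       : [1]
pop        : []
bipush 10  : [10]
ineg       : [-10]
bipush 6   : [-10, 6]
istore 1   : [-10]

-10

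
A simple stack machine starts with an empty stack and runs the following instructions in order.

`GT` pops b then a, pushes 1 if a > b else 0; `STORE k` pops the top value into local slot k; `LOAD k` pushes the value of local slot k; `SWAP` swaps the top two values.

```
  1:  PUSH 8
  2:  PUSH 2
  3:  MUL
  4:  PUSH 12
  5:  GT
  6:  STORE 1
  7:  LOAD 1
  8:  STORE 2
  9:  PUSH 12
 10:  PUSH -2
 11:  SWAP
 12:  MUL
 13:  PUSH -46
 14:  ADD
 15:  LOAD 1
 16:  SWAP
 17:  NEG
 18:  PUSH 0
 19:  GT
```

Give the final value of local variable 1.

PUSH 8   → 8
PUSH 2   → 8 2
MUL      → 16
PUSH 12  → 16 12
GT       → 1
STORE 1  → (empty)
LOAD 1   → 1
STORE 2  → (empty)
PUSH 12  → 12
PUSH -2  → 12 -2
SWAP     → -2 12
MUL      → -24
PUSH -46 → -24 -46
ADD      → -70
LOAD 1   → -70 1
SWAP     → 1 -70
NEG      → 1 70
PUSH 0   → 1 70 0
GT       → 1 1

1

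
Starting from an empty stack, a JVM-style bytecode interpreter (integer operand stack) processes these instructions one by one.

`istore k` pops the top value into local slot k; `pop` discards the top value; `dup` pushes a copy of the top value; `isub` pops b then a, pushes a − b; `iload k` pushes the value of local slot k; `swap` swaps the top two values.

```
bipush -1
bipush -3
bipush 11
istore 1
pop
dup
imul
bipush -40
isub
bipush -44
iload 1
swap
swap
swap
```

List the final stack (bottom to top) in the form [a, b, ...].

bipush -1  -> [-1]
bipush -3  -> [-1, -3]
bipush 11  -> [-1, -3, 11]
istore 1   -> [-1, -3]
pop        -> [-1]
dup        -> [-1, -1]
imul       -> [1]
bipush -40 -> [1, -40]
isub       -> [41]
bipush -44 -> [41, -44]
iload 1    -> [41, -44, 11]
swap       -> [41, 11, -44]
swap       -> [41, -44, 11]
swap       -> [41, 11, -44]

[41, 11, -44]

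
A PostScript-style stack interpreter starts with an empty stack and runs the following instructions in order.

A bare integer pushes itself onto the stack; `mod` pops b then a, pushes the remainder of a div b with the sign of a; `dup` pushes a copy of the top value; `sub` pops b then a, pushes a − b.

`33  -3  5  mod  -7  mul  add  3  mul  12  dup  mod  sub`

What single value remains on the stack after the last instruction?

162

33  -> 33
-3  -> 33 -3
5   -> 33 -3 5
mod -> 33 -3
-7  -> 33 -3 -7
mul -> 33 21
add -> 54
3   -> 54 3
mul -> 162
12  -> 162 12
dup -> 162 12 12
mod -> 162 0
sub -> 162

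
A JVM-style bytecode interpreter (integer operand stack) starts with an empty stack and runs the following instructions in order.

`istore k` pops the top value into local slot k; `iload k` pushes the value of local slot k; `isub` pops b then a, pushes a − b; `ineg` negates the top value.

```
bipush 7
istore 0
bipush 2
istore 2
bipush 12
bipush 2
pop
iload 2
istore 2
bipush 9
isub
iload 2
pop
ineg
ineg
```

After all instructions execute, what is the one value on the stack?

3

bipush 7  → [7]
istore 0  → []
bipush 2  → [2]
istore 2  → []
bipush 12 → [12]
bipush 2  → [12, 2]
pop       → [12]
iload 2   → [12, 2]
istore 2  → [12]
bipush 9  → [12, 9]
isub      → [3]
iload 2   → [3, 2]
pop       → [3]
ineg      → [-3]
ineg      → [3]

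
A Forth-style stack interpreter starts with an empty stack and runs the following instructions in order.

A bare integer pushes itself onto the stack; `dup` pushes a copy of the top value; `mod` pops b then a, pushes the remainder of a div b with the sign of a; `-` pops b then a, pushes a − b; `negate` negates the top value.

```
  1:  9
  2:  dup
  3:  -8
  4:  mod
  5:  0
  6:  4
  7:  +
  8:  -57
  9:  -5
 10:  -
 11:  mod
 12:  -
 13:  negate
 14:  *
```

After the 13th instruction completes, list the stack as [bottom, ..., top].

9      : 9
dup    : 9 9
-8     : 9 9 -8
mod    : 9 1
0      : 9 1 0
4      : 9 1 0 4
+      : 9 1 4
-57    : 9 1 4 -57
-5     : 9 1 4 -57 -5
-      : 9 1 4 -52
mod    : 9 1 4
-      : 9 -3
negate : 9 3

[9, 3]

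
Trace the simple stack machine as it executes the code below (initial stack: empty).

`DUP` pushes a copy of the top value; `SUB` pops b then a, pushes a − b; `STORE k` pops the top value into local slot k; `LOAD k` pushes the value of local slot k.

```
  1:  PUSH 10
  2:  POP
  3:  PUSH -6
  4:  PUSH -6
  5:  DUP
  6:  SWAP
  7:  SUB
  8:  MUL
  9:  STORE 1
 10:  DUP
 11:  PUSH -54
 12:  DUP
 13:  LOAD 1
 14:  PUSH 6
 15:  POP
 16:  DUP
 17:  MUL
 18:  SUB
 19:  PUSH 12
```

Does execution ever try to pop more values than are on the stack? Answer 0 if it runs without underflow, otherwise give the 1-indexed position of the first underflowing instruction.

10

PUSH 10 : [10]
POP     : []
PUSH -6 : [-6]
PUSH -6 : [-6, -6]
DUP     : [-6, -6, -6]
SWAP    : [-6, -6, -6]
SUB     : [-6, 0]
MUL     : [0]
STORE 1 : []
DUP  — needs 1 operand, stack has 0 → underflow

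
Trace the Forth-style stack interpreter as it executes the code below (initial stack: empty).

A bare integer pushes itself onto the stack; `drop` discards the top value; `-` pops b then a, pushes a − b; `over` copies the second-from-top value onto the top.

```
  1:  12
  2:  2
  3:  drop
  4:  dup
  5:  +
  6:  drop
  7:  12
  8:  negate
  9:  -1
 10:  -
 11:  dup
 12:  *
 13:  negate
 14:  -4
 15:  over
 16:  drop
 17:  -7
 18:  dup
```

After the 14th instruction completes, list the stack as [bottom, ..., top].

12     : 12
2      : 12 2
drop   : 12
dup    : 12 12
+      : 24
drop   : (empty)
12     : 12
negate : -12
-1     : -12 -1
-      : -11
dup    : -11 -11
*      : 121
negate : -121
-4     : -121 -4

[-121, -4]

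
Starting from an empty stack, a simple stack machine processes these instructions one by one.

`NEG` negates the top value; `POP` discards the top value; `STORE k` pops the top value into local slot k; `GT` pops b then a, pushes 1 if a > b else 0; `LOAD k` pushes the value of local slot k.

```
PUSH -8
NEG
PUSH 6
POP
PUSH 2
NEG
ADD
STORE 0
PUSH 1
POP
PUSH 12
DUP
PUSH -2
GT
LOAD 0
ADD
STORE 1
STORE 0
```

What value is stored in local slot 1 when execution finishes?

PUSH -8 -> [-8]
NEG     -> [8]
PUSH 6  -> [8, 6]
POP     -> [8]
PUSH 2  -> [8, 2]
NEG     -> [8, -2]
ADD     -> [6]
STORE 0 -> []
PUSH 1  -> [1]
POP     -> []
PUSH 12 -> [12]
DUP     -> [12, 12]
PUSH -2 -> [12, 12, -2]
GT      -> [12, 1]
LOAD 0  -> [12, 1, 6]
ADD     -> [12, 7]
STORE 1 -> [12]
STORE 0 -> []

7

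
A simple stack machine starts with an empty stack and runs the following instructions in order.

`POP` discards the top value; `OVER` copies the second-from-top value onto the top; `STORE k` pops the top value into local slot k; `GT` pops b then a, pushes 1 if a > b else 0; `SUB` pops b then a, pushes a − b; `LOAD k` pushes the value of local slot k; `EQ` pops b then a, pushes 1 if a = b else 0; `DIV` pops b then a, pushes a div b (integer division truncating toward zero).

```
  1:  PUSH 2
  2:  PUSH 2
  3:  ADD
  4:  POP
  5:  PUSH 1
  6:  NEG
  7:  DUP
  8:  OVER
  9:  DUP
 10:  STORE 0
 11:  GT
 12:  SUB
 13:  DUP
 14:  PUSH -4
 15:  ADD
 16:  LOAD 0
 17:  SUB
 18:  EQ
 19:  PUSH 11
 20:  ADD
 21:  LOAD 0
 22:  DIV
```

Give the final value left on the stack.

-11

PUSH 2  -> 2
PUSH 2  -> 2 2
ADD     -> 4
POP     -> (empty)
PUSH 1  -> 1
NEG     -> -1
DUP     -> -1 -1
OVER    -> -1 -1 -1
DUP     -> -1 -1 -1 -1
STORE 0 -> -1 -1 -1
GT      -> -1 0
SUB     -> -1
DUP     -> -1 -1
PUSH -4 -> -1 -1 -4
ADD     -> -1 -5
LOAD 0  -> -1 -5 -1
SUB     -> -1 -4
EQ      -> 0
PUSH 11 -> 0 11
ADD     -> 11
LOAD 0  -> 11 -1
DIV     -> -11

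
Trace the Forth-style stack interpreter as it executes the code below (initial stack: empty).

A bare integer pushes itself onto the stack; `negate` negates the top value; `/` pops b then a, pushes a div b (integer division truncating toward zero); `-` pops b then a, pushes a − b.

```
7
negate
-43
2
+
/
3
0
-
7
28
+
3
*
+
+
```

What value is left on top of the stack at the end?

7      : 7
negate : -7
-43    : -7 -43
2      : -7 -43 2
+      : -7 -41
/      : 0
3      : 0 3
0      : 0 3 0
-      : 0 3
7      : 0 3 7
28     : 0 3 7 28
+      : 0 3 35
3      : 0 3 35 3
*      : 0 3 105
+      : 0 108
+      : 108

108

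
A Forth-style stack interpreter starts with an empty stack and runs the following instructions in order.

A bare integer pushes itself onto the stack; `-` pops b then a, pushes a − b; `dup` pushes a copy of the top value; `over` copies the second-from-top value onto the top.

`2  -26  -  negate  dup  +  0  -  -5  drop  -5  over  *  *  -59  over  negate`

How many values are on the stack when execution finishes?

3

2       [2]
-26     [2, -26]
-       [28]
negate  [-28]
dup     [-28, -28]
+       [-56]
0       [-56, 0]
-       [-56]
-5      [-56, -5]
drop    [-56]
-5      [-56, -5]
over    [-56, -5, -56]
*       [-56, 280]
*       [-15680]
-59     [-15680, -59]
over    [-15680, -59, -15680]
negate  [-15680, -59, 15680]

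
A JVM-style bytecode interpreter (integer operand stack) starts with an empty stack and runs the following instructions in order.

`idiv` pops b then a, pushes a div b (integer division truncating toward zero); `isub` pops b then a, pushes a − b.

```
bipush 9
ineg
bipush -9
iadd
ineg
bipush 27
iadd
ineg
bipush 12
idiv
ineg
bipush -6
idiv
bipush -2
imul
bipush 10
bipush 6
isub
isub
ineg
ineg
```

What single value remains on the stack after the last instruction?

-4

bipush 9  -> [9]
ineg      -> [-9]
bipush -9 -> [-9, -9]
iadd      -> [-18]
ineg      -> [18]
bipush 27 -> [18, 27]
iadd      -> [45]
ineg      -> [-45]
bipush 12 -> [-45, 12]
idiv      -> [-3]
ineg      -> [3]
bipush -6 -> [3, -6]
idiv      -> [0]
bipush -2 -> [0, -2]
imul      -> [0]
bipush 10 -> [0, 10]
bipush 6  -> [0, 10, 6]
isub      -> [0, 4]
isub      -> [-4]
ineg      -> [4]
ineg      -> [-4]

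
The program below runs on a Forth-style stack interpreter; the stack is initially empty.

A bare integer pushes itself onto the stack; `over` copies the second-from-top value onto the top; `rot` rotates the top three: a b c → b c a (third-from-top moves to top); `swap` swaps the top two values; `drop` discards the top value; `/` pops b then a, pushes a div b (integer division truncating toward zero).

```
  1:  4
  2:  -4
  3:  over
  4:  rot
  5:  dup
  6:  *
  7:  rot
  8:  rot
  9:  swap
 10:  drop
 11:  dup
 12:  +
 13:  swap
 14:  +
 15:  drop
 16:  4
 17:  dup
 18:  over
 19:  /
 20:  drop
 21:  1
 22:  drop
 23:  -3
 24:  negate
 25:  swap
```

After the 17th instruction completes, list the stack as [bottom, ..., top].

[4, 4]

4    -> [4]
-4   -> [4, -4]
over -> [4, -4, 4]
rot  -> [-4, 4, 4]
dup  -> [-4, 4, 4, 4]
*    -> [-4, 4, 16]
rot  -> [4, 16, -4]
rot  -> [16, -4, 4]
swap -> [16, 4, -4]
drop -> [16, 4]
dup  -> [16, 4, 4]
+    -> [16, 8]
swap -> [8, 16]
+    -> [24]
drop -> []
4    -> [4]
dup  -> [4, 4]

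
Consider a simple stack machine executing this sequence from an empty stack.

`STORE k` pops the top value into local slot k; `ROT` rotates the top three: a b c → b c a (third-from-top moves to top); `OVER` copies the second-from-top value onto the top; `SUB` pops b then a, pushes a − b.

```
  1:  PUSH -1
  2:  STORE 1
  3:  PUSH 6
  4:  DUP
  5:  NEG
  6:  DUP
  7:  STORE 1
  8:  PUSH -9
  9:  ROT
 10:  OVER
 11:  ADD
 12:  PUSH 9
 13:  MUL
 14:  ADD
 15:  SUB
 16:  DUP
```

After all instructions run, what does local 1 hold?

PUSH -1 -> [-1]
STORE 1 -> []
PUSH 6  -> [6]
DUP     -> [6, 6]
NEG     -> [6, -6]
DUP     -> [6, -6, -6]
STORE 1 -> [6, -6]
PUSH -9 -> [6, -6, -9]
ROT     -> [-6, -9, 6]
OVER    -> [-6, -9, 6, -9]
ADD     -> [-6, -9, -3]
PUSH 9  -> [-6, -9, -3, 9]
MUL     -> [-6, -9, -27]
ADD     -> [-6, -36]
SUB     -> [30]
DUP     -> [30, 30]

-6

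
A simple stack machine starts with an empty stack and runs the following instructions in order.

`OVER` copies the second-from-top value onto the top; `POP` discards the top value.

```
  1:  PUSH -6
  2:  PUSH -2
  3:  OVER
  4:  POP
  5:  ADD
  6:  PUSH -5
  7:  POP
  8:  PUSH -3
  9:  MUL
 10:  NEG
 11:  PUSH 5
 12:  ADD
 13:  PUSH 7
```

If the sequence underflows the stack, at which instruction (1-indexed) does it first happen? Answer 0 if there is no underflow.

PUSH -6 : -6
PUSH -2 : -6 -2
OVER    : -6 -2 -6
POP     : -6 -2
ADD     : -8
PUSH -5 : -8 -5
POP     : -8
PUSH -3 : -8 -3
MUL     : 24
NEG     : -24
PUSH 5  : -24 5
ADD     : -19
PUSH 7  : -19 7

0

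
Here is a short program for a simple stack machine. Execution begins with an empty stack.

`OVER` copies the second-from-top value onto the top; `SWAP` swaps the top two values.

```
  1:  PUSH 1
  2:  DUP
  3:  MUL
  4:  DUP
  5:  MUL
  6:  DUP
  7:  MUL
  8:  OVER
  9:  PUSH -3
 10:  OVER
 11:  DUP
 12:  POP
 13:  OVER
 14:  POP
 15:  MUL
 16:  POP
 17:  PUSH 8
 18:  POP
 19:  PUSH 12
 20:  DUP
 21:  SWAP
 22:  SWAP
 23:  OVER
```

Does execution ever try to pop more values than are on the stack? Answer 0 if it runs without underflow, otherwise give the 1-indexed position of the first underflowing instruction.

PUSH 1 : 1
DUP    : 1 1
MUL    : 1
DUP    : 1 1
MUL    : 1
DUP    : 1 1
MUL    : 1
OVER  — needs 2 operands, stack has 1 → underflow

8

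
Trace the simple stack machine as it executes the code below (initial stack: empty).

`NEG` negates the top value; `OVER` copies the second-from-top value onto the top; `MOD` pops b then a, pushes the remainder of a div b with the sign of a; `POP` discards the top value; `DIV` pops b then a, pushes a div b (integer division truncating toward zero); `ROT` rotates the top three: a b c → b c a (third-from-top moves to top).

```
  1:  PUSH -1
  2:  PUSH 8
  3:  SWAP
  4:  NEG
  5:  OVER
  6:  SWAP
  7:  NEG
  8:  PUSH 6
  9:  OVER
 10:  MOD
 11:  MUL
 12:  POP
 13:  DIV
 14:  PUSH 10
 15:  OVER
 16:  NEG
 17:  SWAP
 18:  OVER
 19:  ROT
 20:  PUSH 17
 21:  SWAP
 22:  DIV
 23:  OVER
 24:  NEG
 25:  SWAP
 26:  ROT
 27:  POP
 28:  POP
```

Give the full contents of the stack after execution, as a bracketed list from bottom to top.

PUSH -1 → [-1]
PUSH 8  → [-1, 8]
SWAP    → [8, -1]
NEG     → [8, 1]
OVER    → [8, 1, 8]
SWAP    → [8, 8, 1]
NEG     → [8, 8, -1]
PUSH 6  → [8, 8, -1, 6]
OVER    → [8, 8, -1, 6, -1]
MOD     → [8, 8, -1, 0]
MUL     → [8, 8, 0]
POP     → [8, 8]
DIV     → [1]
PUSH 10 → [1, 10]
OVER    → [1, 10, 1]
NEG     → [1, 10, -1]
SWAP    → [1, -1, 10]
OVER    → [1, -1, 10, -1]
ROT     → [1, 10, -1, -1]
PUSH 17 → [1, 10, -1, -1, 17]
SWAP    → [1, 10, -1, 17, -1]
DIV     → [1, 10, -1, -17]
OVER    → [1, 10, -1, -17, -1]
NEG     → [1, 10, -1, -17, 1]
SWAP    → [1, 10, -1, 1, -17]
ROT     → [1, 10, 1, -17, -1]
POP     → [1, 10, 1, -17]
POP     → [1, 10, 1]

[1, 10, 1]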